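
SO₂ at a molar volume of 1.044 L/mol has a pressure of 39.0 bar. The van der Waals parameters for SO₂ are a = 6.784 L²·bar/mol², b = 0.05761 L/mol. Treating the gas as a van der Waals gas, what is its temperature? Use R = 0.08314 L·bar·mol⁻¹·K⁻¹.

T ≈ 536.5 K

T = (P + a/V_m²)(V_m − b)/R
P + a/V_m² = 39.0 + 6.784/(1.044)² = 45.224 bar
V_m − b = 1.044 − 0.05761 = 0.98639 L/mol
T = (45.224)(0.98639)/0.08314 = 536.5 K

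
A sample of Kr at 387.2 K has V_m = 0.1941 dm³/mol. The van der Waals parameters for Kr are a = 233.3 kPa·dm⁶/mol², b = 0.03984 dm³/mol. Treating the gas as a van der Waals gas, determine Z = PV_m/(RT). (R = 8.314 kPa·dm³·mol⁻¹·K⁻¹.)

Z ≈ 0.8849

P = RT/(V_m − b) − a/V_m² = (8.314)(387.2)/(0.1941 − 0.03984) − 233.3/(0.1941)²
  = 3219.2/0.15426 − 6192.5 = 20869 − 6192.5 = 14677 kPa
Z = PV_m/(RT) = (14677)(0.1941)/((8.314)(387.2)) = 2848.8/3219.2 = 0.8849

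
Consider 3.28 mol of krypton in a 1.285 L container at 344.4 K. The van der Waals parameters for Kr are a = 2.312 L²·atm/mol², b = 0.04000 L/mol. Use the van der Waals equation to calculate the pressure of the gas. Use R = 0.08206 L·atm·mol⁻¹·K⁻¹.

P = nRT/(V − nb) − a n²/V²
nRT/(V − nb) = (3.28)(0.08206)(344.4)/(1.285 − 3.28×0.04000) = 92.698/1.1538 = 80.341 atm
a n²/V² = (2.312)(3.28)²/(1.285)² = 15.064 atm
P = 80.341 − 15.064 = 65.28 atm

P ≈ 65.28 atm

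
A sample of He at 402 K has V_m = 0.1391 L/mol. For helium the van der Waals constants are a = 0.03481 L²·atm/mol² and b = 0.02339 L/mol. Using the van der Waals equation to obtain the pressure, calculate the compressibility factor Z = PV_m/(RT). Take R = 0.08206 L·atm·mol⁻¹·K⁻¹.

Z ≈ 1.195

P = RT/(V_m − b) − a/V_m² = (0.08206)(402)/(0.1391 − 0.02339) − 0.03481/(0.1391)²
  = 32.988/0.11571 − 1.7991 = 285.09 − 1.7991 = 283.29 atm
Z = PV_m/(RT) = (283.29)(0.1391)/((0.08206)(402)) = 39.406/32.988 = 1.195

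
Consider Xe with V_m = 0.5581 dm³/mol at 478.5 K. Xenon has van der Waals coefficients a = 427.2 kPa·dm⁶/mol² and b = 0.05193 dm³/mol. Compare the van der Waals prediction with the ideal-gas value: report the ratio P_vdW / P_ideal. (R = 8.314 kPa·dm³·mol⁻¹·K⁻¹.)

Ideal: P_ideal = RT/V_m = (8.314)(478.5)/0.5581 = 7128.20 kPa
vdW: P = RT/(V_m − b) − a/V_m² = 3978.25/0.506170 − 427.2/0.311476 = 7859.51 − 1371.53 = 6487.98 kPa
Ratio = 6487.98/7128.20 = 0.9102

P_vdW / P_ideal ≈ 0.9102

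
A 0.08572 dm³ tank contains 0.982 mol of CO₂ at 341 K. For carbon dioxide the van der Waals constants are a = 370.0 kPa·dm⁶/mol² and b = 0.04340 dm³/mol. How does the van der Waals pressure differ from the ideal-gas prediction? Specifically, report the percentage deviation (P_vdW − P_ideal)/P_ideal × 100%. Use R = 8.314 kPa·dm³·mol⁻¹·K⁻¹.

-50.63 %

Ideal: P_ideal = nRT/V = (0.982)(8.314)(341)/0.08572 = 32478.3 kPa
vdW: P = nRT/(V − nb) − a n²/V² = 2784.04/0.0431012 − 356.800/0.00734792 = 64593.1 − 48558.0 = 16035.1 kPa
% deviation = (16035.1 − 32478.3)/32478.3 × 100% = -50.63%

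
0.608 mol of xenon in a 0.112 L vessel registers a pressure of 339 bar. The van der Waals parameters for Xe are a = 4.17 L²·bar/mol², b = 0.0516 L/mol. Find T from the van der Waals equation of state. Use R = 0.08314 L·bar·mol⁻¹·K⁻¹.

T ≈ 736.7 K

T = (P + a n²/V²)(V − nb)/(nR)
P + a n²/V² = 339 + (4.17)(0.608)²/(0.112)² = 461.89 bar
V − nb = 0.112 − (0.608)(0.0516) = 0.080627 L
T = (461.89)(0.080627)/((0.608)(0.08314)) = 736.7 K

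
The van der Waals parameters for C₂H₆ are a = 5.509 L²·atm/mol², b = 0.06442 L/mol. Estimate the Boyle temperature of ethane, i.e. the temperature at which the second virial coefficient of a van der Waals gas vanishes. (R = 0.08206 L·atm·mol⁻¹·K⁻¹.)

T_B ≈ 1042 K

For a van der Waals gas the second virial coefficient B₂ = b − a/(RT) vanishes at T_B = a/(Rb).
T_B = 5.509/(0.08206×0.06442) = 5.509/0.0052863 = 1042 K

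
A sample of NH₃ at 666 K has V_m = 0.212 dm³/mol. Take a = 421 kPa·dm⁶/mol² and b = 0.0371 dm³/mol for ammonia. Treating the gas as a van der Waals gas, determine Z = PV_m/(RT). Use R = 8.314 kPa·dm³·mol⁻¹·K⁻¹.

Z ≈ 0.8535

P = RT/(V_m − b) − a/V_m² = (8.314)(666)/(0.212 − 0.0371) − 421/(0.212)²
  = 5537.1/0.17490 − 9367.2 = 31659 − 9367.2 = 22292 kPa
Z = PV_m/(RT) = (22292)(0.212)/((8.314)(666)) = 4725.9/5537.1 = 0.8535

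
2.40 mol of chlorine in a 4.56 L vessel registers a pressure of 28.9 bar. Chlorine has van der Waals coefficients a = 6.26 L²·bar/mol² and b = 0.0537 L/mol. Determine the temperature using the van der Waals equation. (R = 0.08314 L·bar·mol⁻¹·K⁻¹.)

T = (P + a n²/V²)(V − nb)/(nR)
P + a n²/V² = 28.9 + (6.26)(2.40)²/(4.56)² = 30.634 bar
V − nb = 4.56 − (2.40)(0.0537) = 4.4311 L
T = (30.634)(4.4311)/((2.40)(0.08314)) = 680.3 K

T ≈ 680.3 K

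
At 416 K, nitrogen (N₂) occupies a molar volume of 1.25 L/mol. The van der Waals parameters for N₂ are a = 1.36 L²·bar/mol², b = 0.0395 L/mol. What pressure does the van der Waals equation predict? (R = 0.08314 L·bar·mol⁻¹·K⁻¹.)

P ≈ 27.70 bar

P = RT/(V_m − b) − a/V_m²
RT/(V_m − b) = (0.08314)(416)/(1.25 − 0.0395) = 34.586/1.2105 = 28.572 bar
a/V_m² = 1.36/(1.25)² = 0.87040 bar
P = 28.572 − 0.87040 = 27.70 bar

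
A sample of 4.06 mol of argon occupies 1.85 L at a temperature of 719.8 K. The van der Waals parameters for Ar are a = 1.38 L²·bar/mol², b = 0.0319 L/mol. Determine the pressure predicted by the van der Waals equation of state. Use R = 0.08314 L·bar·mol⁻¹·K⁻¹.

P = nRT/(V − nb) − a n²/V²
nRT/(V − nb) = (4.06)(0.08314)(719.8)/(1.85 − 4.06×0.0319) = 242.97/1.7205 = 141.22 bar
a n²/V² = (1.38)(4.06)²/(1.85)² = 6.6464 bar
P = 141.22 − 6.6464 = 134.6 bar

P ≈ 134.6 bar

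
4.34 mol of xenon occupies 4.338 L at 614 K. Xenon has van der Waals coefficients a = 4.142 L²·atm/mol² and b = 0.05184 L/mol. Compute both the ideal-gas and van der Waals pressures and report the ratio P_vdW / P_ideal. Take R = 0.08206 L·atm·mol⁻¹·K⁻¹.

P_vdW / P_ideal ≈ 0.9725

Ideal: P_ideal = nRT/V = (4.34)(0.08206)(614)/4.338 = 50.4081 atm
vdW: P = nRT/(V − nb) − a n²/V² = 218.670/4.11301 − 78.0171/18.8182 = 53.1654 − 4.14583 = 49.0196 atm
Ratio = 49.0196/50.4081 = 0.9725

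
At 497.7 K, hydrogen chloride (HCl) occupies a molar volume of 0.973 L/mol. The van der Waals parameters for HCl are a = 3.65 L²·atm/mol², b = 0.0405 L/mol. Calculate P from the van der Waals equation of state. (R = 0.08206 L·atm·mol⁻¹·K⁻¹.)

P ≈ 39.94 atm

P = RT/(V_m − b) − a/V_m²
RT/(V_m − b) = (0.08206)(497.7)/(0.973 − 0.0405) = 40.841/0.93250 = 43.797 atm
a/V_m² = 3.65/(0.973)² = 3.8554 atm
P = 43.797 − 3.8554 = 39.94 atm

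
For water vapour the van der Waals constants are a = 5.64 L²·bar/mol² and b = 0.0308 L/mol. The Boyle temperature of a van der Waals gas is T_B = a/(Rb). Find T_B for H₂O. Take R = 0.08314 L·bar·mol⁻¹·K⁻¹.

For a van der Waals gas the second virial coefficient B₂ = b − a/(RT) vanishes at T_B = a/(Rb).
T_B = 5.64/(0.08314×0.0308) = 5.64/0.0025607 = 2203 K

T_B ≈ 2203 K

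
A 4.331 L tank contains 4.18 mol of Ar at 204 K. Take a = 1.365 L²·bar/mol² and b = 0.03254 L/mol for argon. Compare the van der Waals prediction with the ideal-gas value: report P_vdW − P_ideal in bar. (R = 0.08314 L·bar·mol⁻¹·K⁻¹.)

Ideal: P_ideal = nRT/V = (4.18)(0.08314)(204)/4.331 = 16.3692 bar
vdW: P = nRT/(V − nb) − a n²/V² = 70.8951/4.19498 − 23.8498/18.7576 = 16.9000 − 1.27147 = 15.6285 bar
ΔP = 15.6285 − 16.3692 = -0.741 bar

ΔP ≈ -0.741 bar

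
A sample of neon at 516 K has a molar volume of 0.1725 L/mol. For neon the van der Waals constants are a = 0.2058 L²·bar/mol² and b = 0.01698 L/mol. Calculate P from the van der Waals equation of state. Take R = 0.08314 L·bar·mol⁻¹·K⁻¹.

P = RT/(V_m − b) − a/V_m²
RT/(V_m − b) = (0.08314)(516)/(0.1725 − 0.01698) = 42.900/0.15552 = 275.85 bar
a/V_m² = 0.2058/(0.1725)² = 6.9162 bar
P = 275.85 − 6.9162 = 268.9 bar

P ≈ 268.9 bar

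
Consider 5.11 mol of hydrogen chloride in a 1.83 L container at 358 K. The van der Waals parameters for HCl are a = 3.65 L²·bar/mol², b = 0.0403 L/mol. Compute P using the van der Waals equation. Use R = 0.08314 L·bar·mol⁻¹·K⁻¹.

P ≈ 65.19 bar

P = nRT/(V − nb) − a n²/V²
nRT/(V − nb) = (5.11)(0.08314)(358)/(1.83 − 5.11×0.0403) = 152.09/1.6241 = 93.646 bar
a n²/V² = (3.65)(5.11)²/(1.83)² = 28.460 bar
P = 93.646 − 28.460 = 65.19 bar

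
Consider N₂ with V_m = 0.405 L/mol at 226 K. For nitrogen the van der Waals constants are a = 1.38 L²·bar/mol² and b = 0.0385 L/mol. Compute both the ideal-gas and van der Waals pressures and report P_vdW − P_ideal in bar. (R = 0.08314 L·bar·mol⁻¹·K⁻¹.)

Ideal: P_ideal = RT/V_m = (0.08314)(226)/0.405 = 46.3942 bar
vdW: P = RT/(V_m − b) − a/V_m² = 18.7896/0.366500 − 1.38/0.164025 = 51.2677 − 8.41335 = 42.8544 bar
ΔP = 42.8544 − 46.3942 = -3.540 bar

ΔP ≈ -3.540 bar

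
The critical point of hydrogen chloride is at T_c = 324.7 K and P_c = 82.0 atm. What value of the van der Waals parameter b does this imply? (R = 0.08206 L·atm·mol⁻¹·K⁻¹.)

b ≈ 0.04062 L/mol

From T_c = 8a/(27Rb) and P_c = a/(27b²): b = R T_c/(8 P_c).
b = (0.08206)(324.7)/(8×82.0) = 26.645/656.00 = 0.04062 L/mol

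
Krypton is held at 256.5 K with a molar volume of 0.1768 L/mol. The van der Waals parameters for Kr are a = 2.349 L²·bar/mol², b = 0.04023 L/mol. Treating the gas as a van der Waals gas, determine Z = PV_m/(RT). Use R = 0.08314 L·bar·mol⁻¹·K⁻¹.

P = RT/(V_m − b) − a/V_m² = (0.08314)(256.5)/(0.1768 − 0.04023) − 2.349/(0.1768)²
  = 21.325/0.13657 − 75.148 = 156.15 − 75.148 = 81.00 bar
Z = PV_m/(RT) = (81.00)(0.1768)/((0.08314)(256.5)) = 14.321/21.325 = 0.6716

Z ≈ 0.6716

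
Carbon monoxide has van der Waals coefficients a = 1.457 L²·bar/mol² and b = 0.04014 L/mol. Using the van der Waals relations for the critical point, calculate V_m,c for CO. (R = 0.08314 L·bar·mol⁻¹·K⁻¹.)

For a van der Waals gas, V_m,c = 3b.
V_m,c = 3×0.04014 = 0.1204 L/mol

V_m,c ≈ 0.1204 L/mol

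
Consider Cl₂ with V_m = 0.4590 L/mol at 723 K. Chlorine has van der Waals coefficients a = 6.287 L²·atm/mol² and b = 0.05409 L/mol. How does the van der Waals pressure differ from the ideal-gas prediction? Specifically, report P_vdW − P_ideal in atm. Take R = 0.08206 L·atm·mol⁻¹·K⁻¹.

Ideal: P_ideal = RT/V_m = (0.08206)(723)/0.4590 = 129.258 atm
vdW: P = RT/(V_m − b) − a/V_m² = 59.3294/0.404910 − 6.287/0.210681 = 146.525 − 29.8413 = 116.684 atm
ΔP = 116.684 − 129.258 = -12.57 atm

ΔP ≈ -12.57 atm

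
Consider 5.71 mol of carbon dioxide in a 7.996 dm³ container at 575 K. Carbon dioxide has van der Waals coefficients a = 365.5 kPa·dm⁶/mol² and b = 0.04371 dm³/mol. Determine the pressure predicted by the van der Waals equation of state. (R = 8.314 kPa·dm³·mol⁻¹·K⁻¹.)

P ≈ 3337 kPa

P = nRT/(V − nb) − a n²/V²
nRT/(V − nb) = (5.71)(8.314)(575)/(7.996 − 5.71×0.04371) = 27297/7.7464 = 3523.8 kPa
a n²/V² = (365.5)(5.71)²/(7.996)² = 186.39 kPa
P = 3523.8 − 186.39 = 3337 kPa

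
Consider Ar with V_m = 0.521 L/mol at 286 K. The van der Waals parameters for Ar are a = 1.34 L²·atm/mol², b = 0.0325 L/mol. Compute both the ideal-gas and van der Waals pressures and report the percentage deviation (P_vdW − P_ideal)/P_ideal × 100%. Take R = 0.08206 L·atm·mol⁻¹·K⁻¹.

Ideal: P_ideal = RT/V_m = (0.08206)(286)/0.521 = 45.0464 atm
vdW: P = RT/(V_m − b) − a/V_m² = 23.4692/0.488500 − 1.34/0.271441 = 48.0434 − 4.93662 = 43.1068 atm
% deviation = (43.1068 − 45.0464)/45.0464 × 100% = -4.31%

-4.31 %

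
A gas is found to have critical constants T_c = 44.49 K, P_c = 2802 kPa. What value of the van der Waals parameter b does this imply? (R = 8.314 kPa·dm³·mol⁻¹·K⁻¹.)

b ≈ 0.01650 dm³/mol

From T_c = 8a/(27Rb) and P_c = a/(27b²): b = R T_c/(8 P_c).
b = (8.314)(44.49)/(8×2802) = 369.89/22416 = 0.01650 dm³/mol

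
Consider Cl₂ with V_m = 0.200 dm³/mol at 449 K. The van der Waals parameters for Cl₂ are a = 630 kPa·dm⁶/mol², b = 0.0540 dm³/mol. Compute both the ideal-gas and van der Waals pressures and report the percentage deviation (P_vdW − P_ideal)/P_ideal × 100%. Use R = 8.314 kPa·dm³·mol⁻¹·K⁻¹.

-47.40 %

Ideal: P_ideal = RT/V_m = (8.314)(449)/0.200 = 18664.9 kPa
vdW: P = RT/(V_m − b) − a/V_m² = 3732.99/0.146000 − 630/0.0400000 = 25568.4 − 15750.0 = 9818.4 kPa
% deviation = (9818.4 − 18664.9)/18664.9 × 100% = -47.40%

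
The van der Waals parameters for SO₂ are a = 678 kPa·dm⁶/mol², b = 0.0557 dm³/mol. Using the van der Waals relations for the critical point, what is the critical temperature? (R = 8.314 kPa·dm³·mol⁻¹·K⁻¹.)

For a van der Waals gas, T_c = 8a/(27Rb).
T_c = 8×678/(27×8.314×0.0557) = 5424.0/12.503 = 433.8 K

T_c ≈ 433.8 K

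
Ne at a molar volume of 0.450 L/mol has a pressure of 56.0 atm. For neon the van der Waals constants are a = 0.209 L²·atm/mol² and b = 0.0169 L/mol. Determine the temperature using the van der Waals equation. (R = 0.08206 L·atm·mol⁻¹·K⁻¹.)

T ≈ 301.0 K

T = (P + a/V_m²)(V_m − b)/R
P + a/V_m² = 56.0 + 0.209/(0.450)² = 57.032 atm
V_m − b = 0.450 − 0.0169 = 0.43310 L/mol
T = (57.032)(0.43310)/0.08206 = 301.0 K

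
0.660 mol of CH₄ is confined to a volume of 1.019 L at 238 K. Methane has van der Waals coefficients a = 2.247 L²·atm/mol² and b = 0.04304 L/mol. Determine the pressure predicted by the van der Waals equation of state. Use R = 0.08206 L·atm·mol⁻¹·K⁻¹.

P ≈ 12.07 atm

P = nRT/(V − nb) − a n²/V²
nRT/(V − nb) = (0.660)(0.08206)(238)/(1.019 − 0.660×0.04304) = 12.890/0.99059 = 13.012 atm
a n²/V² = (2.247)(0.660)²/(1.019)² = 0.94263 atm
P = 13.012 − 0.94263 = 12.07 atm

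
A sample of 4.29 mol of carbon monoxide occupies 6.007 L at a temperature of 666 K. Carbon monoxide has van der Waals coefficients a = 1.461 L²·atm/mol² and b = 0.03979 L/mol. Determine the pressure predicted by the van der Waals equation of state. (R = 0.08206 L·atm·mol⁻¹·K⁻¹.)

P ≈ 39.43 atm

P = nRT/(V − nb) − a n²/V²
nRT/(V − nb) = (4.29)(0.08206)(666)/(6.007 − 4.29×0.03979) = 234.46/5.8363 = 40.173 atm
a n²/V² = (1.461)(4.29)²/(6.007)² = 0.74516 atm
P = 40.173 − 0.74516 = 39.43 atm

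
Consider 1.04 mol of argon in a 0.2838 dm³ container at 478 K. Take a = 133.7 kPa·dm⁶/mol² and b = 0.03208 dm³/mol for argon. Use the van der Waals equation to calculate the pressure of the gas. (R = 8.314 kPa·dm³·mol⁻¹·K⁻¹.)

P = nRT/(V − nb) − a n²/V²
nRT/(V − nb) = (1.04)(8.314)(478)/(0.2838 − 1.04×0.03208) = 4133.1/0.25044 = 16503 kPa
a n²/V² = (133.7)(1.04)²/(0.2838)² = 1795.4 kPa
P = 16503 − 1795.4 = 14708 kPa

P ≈ 14708 kPa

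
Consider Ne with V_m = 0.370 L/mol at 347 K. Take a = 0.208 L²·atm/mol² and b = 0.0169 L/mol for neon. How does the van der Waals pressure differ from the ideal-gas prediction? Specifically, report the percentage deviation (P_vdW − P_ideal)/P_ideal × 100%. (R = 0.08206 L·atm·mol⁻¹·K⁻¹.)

Ideal: P_ideal = RT/V_m = (0.08206)(347)/0.370 = 76.9590 atm
vdW: P = RT/(V_m − b) − a/V_m² = 28.4748/0.353100 − 0.208/0.136900 = 80.6423 − 1.51936 = 79.1229 atm
% deviation = (79.1229 − 76.9590)/76.9590 × 100% = 2.81%

2.81 %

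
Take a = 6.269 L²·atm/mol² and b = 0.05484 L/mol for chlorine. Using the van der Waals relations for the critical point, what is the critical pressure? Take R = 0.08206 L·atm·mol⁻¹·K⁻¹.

P_c ≈ 77.20 atm

For a van der Waals gas, P_c = a/(27b²).
P_c = 6.269/(27×(0.05484)²) = 6.269/0.081200 = 77.20 atm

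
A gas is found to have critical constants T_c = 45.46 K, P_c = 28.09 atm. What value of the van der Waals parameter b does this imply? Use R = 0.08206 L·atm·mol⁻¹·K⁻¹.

From T_c = 8a/(27Rb) and P_c = a/(27b²): b = R T_c/(8 P_c).
b = (0.08206)(45.46)/(8×28.09) = 3.7304/224.72 = 0.01660 L/mol

b ≈ 0.01660 L/mol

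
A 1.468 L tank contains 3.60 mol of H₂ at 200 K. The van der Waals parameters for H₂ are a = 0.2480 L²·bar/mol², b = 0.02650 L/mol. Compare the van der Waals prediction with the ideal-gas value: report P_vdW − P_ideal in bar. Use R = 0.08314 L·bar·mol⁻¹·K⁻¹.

ΔP ≈ 1.343 bar

Ideal: P_ideal = nRT/V = (3.60)(0.08314)(200)/1.468 = 40.7771 bar
vdW: P = nRT/(V − nb) − a n²/V² = 59.8608/1.37260 − 3.21408/2.15502 = 43.6112 − 1.49144 = 42.1198 bar
ΔP = 42.1198 − 40.7771 = 1.343 bar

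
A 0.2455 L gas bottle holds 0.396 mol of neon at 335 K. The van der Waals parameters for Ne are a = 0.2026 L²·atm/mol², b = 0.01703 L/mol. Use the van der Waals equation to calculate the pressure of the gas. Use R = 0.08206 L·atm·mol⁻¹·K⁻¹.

P = nRT/(V − nb) − a n²/V²
nRT/(V − nb) = (0.396)(0.08206)(335)/(0.2455 − 0.396×0.01703) = 10.886/0.23876 = 45.594 atm
a n²/V² = (0.2026)(0.396)²/(0.2455)² = 0.52714 atm
P = 45.594 − 0.52714 = 45.07 atm

P ≈ 45.07 atm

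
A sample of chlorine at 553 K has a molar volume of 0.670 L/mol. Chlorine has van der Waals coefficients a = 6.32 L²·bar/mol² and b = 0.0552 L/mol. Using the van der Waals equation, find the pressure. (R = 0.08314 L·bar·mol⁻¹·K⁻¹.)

P = RT/(V_m − b) − a/V_m²
RT/(V_m − b) = (0.08314)(553)/(0.670 − 0.0552) = 45.976/0.61480 = 74.782 bar
a/V_m² = 6.32/(0.670)² = 14.079 bar
P = 74.782 − 14.079 = 60.70 bar

P ≈ 60.70 bar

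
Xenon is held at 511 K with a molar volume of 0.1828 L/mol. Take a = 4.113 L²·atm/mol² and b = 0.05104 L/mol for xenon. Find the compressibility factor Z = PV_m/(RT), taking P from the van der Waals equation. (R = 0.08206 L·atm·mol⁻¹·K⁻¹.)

Z ≈ 0.8508

P = RT/(V_m − b) − a/V_m² = (0.08206)(511)/(0.1828 − 0.05104) − 4.113/(0.1828)²
  = 41.933/0.13176 − 123.09 = 318.25 − 123.09 = 195.16 atm
Z = PV_m/(RT) = (195.16)(0.1828)/((0.08206)(511)) = 35.675/41.933 = 0.8508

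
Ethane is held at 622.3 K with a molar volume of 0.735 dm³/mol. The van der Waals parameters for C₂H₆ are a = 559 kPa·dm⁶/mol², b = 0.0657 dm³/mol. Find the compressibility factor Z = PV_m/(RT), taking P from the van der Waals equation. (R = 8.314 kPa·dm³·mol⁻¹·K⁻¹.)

P = RT/(V_m − b) − a/V_m² = (8.314)(622.3)/(0.735 − 0.0657) − 559/(0.735)²
  = 5173.8/0.66930 − 1034.8 = 7730.2 − 1034.8 = 6695.4 kPa
Z = PV_m/(RT) = (6695.4)(0.735)/((8.314)(622.3)) = 4921.1/5173.8 = 0.9512

Z ≈ 0.9512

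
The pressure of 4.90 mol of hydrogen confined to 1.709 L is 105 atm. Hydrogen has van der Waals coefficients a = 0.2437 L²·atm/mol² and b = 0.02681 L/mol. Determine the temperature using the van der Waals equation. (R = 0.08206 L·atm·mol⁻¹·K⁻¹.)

T = (P + a n²/V²)(V − nb)/(nR)
P + a n²/V² = 105 + (0.2437)(4.90)²/(1.709)² = 107.00 atm
V − nb = 1.709 − (4.90)(0.02681) = 1.5776 L
T = (107.00)(1.5776)/((4.90)(0.08206)) = 419.8 K

T ≈ 419.8 K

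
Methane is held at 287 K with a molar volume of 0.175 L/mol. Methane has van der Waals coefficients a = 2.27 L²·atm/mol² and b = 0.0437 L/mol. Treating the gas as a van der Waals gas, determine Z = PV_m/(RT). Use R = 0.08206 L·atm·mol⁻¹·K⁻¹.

Z ≈ 0.7821

P = RT/(V_m − b) − a/V_m² = (0.08206)(287)/(0.175 − 0.0437) − 2.27/(0.175)²
  = 23.551/0.13130 − 74.122 = 179.37 − 74.122 = 105.25 atm
Z = PV_m/(RT) = (105.25)(0.175)/((0.08206)(287)) = 18.419/23.551 = 0.7821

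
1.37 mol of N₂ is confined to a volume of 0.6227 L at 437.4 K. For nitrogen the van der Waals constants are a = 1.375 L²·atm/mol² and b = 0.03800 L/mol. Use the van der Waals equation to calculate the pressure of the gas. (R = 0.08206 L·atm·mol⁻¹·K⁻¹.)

P ≈ 79.52 atm

P = nRT/(V − nb) − a n²/V²
nRT/(V − nb) = (1.37)(0.08206)(437.4)/(0.6227 − 1.37×0.03800) = 49.173/0.57064 = 86.172 atm
a n²/V² = (1.375)(1.37)²/(0.6227)² = 6.6556 atm
P = 86.172 − 6.6556 = 79.52 atm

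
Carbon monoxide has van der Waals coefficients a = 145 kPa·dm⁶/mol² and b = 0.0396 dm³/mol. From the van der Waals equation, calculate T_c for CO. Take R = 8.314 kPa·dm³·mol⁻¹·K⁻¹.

For a van der Waals gas, T_c = 8a/(27Rb).
T_c = 8×145/(27×8.314×0.0396) = 1160.0/8.8893 = 130.5 K

T_c ≈ 130.5 K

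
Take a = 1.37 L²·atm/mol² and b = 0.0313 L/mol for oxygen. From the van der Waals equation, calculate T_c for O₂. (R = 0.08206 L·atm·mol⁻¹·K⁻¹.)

For a van der Waals gas, T_c = 8a/(27Rb).
T_c = 8×1.37/(27×0.08206×0.0313) = 10.960/0.069349 = 158.0 K

T_c ≈ 158.0 K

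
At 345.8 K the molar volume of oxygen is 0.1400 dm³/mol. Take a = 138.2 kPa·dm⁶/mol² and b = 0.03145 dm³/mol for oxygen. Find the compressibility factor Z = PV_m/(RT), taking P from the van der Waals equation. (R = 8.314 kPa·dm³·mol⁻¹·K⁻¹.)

P = RT/(V_m − b) − a/V_m² = (8.314)(345.8)/(0.1400 − 0.03145) − 138.2/(0.1400)²
  = 2875.0/0.10855 − 7051.0 = 26485 − 7051.0 = 19434 kPa
Z = PV_m/(RT) = (19434)(0.1400)/((8.314)(345.8)) = 2720.8/2875.0 = 0.9464

Z ≈ 0.9464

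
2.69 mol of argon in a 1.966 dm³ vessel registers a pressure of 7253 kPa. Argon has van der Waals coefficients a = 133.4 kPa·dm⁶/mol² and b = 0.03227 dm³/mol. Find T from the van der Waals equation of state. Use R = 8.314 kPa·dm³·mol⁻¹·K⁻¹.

T = (P + a n²/V²)(V − nb)/(nR)
P + a n²/V² = 7253 + (133.4)(2.69)²/(1.966)² = 7502.7 kPa
V − nb = 1.966 − (2.69)(0.03227) = 1.8792 dm³
T = (7502.7)(1.8792)/((2.69)(8.314)) = 630.4 K

T ≈ 630.4 K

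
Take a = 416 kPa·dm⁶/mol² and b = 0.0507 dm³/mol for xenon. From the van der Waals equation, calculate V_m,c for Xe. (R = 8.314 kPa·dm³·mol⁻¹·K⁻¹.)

V_m,c ≈ 0.1521 dm³/mol

For a van der Waals gas, V_m,c = 3b.
V_m,c = 3×0.0507 = 0.1521 dm³/mol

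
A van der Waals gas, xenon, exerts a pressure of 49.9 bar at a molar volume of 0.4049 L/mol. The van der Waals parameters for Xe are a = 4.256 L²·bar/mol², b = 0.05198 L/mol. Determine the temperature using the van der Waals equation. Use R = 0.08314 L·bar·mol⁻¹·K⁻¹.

T = (P + a/V_m²)(V_m − b)/R
P + a/V_m² = 49.9 + 4.256/(0.4049)² = 75.860 bar
V_m − b = 0.4049 − 0.05198 = 0.35292 L/mol
T = (75.860)(0.35292)/0.08314 = 322.0 K

T ≈ 322.0 K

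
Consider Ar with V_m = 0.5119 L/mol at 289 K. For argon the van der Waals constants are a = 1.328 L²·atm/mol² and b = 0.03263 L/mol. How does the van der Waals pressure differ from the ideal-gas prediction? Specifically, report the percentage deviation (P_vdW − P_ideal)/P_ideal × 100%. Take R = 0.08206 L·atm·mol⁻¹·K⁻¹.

-4.13 %

Ideal: P_ideal = RT/V_m = (0.08206)(289)/0.5119 = 46.3281 atm
vdW: P = RT/(V_m − b) − a/V_m² = 23.7153/0.479270 − 1.328/0.262042 = 49.4821 − 5.06789 = 44.4142 atm
% deviation = (44.4142 − 46.3281)/46.3281 × 100% = -4.13%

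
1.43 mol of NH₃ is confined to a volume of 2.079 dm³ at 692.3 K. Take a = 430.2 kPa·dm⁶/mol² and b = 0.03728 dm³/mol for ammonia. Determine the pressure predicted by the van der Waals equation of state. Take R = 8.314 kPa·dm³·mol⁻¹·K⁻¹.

P ≈ 3860 kPa

P = nRT/(V − nb) − a n²/V²
nRT/(V − nb) = (1.43)(8.314)(692.3)/(2.079 − 1.43×0.03728) = 8230.8/2.0257 = 4063.2 kPa
a n²/V² = (430.2)(1.43)²/(2.079)² = 203.53 kPa
P = 4063.2 − 203.53 = 3860 kPa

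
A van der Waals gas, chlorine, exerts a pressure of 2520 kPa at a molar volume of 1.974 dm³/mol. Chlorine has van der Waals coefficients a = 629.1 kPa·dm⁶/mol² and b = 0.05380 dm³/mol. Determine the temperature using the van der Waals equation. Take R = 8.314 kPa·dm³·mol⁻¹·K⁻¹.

T ≈ 619.3 K

T = (P + a/V_m²)(V_m − b)/R
P + a/V_m² = 2520 + 629.1/(1.974)² = 2681.4 kPa
V_m − b = 1.974 − 0.05380 = 1.9202 dm³/mol
T = (2681.4)(1.9202)/8.314 = 619.3 K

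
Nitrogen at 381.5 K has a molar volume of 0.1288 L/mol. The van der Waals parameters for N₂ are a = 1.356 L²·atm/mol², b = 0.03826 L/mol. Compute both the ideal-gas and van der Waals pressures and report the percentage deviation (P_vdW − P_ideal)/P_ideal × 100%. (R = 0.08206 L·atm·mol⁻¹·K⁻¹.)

Ideal: P_ideal = RT/V_m = (0.08206)(381.5)/0.1288 = 243.058 atm
vdW: P = RT/(V_m − b) − a/V_m² = 31.3059/0.0905400 − 1.356/0.0165894 = 345.769 − 81.7389 = 264.030 atm
% deviation = (264.030 − 243.058)/243.058 × 100% = 8.63%

8.63 %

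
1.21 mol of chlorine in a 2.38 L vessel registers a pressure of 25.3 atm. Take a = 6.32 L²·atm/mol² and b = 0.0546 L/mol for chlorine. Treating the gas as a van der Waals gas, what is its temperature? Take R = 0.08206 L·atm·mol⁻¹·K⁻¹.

T = (P + a n²/V²)(V − nb)/(nR)
P + a n²/V² = 25.3 + (6.32)(1.21)²/(2.38)² = 26.934 atm
V − nb = 2.38 − (1.21)(0.0546) = 2.3139 L
T = (26.934)(2.3139)/((1.21)(0.08206)) = 627.7 K

T ≈ 627.7 K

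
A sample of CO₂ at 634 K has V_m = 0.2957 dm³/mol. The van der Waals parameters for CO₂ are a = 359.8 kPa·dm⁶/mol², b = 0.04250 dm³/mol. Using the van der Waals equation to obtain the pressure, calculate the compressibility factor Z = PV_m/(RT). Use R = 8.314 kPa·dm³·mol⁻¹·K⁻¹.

P = RT/(V_m − b) − a/V_m² = (8.314)(634)/(0.2957 − 0.04250) − 359.8/(0.2957)²
  = 5271.1/0.25320 − 4114.9 = 20818 − 4114.9 = 16703 kPa
Z = PV_m/(RT) = (16703)(0.2957)/((8.314)(634)) = 4939.1/5271.1 = 0.9370

Z ≈ 0.9370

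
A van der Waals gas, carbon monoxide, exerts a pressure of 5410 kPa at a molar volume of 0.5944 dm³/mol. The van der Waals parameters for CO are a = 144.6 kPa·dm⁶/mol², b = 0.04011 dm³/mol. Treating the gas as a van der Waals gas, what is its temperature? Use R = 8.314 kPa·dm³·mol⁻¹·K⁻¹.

T ≈ 388.0 K

T = (P + a/V_m²)(V_m − b)/R
P + a/V_m² = 5410 + 144.6/(0.5944)² = 5819.3 kPa
V_m − b = 0.5944 − 0.04011 = 0.55429 dm³/mol
T = (5819.3)(0.55429)/8.314 = 388.0 K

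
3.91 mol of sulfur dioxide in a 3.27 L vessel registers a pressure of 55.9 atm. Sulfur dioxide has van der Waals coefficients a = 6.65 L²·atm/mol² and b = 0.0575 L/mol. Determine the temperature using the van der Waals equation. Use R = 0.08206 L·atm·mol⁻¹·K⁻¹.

T ≈ 620.8 K

T = (P + a n²/V²)(V − nb)/(nR)
P + a n²/V² = 55.9 + (6.65)(3.91)²/(3.27)² = 65.408 atm
V − nb = 3.27 − (3.91)(0.0575) = 3.0452 L
T = (65.408)(3.0452)/((3.91)(0.08206)) = 620.8 K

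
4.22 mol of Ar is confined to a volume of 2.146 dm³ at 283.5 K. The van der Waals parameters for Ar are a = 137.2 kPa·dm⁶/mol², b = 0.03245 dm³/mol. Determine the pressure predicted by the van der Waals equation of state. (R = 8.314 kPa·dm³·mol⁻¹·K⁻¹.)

P ≈ 4420 kPa

P = nRT/(V − nb) − a n²/V²
nRT/(V − nb) = (4.22)(8.314)(283.5)/(2.146 − 4.22×0.03245) = 9946.6/2.0091 = 4950.8 kPa
a n²/V² = (137.2)(4.22)²/(2.146)² = 530.54 kPa
P = 4950.8 − 530.54 = 4420 kPa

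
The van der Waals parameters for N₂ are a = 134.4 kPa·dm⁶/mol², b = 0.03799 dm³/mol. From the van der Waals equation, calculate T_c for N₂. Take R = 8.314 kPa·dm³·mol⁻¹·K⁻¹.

For a van der Waals gas, T_c = 8a/(27Rb).
T_c = 8×134.4/(27×8.314×0.03799) = 1075.2/8.5279 = 126.1 K

T_c ≈ 126.1 K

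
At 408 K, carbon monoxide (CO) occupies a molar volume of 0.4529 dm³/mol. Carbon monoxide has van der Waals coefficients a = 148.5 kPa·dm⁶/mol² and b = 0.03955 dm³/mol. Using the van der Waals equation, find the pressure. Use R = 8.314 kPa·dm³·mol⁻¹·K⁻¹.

P = RT/(V_m − b) − a/V_m²
RT/(V_m − b) = (8.314)(408)/(0.4529 − 0.03955) = 3392.1/0.41335 = 8206.4 kPa
a/V_m² = 148.5/(0.4529)² = 723.97 kPa
P = 8206.4 − 723.97 = 7482 kPa

P ≈ 7482 kPa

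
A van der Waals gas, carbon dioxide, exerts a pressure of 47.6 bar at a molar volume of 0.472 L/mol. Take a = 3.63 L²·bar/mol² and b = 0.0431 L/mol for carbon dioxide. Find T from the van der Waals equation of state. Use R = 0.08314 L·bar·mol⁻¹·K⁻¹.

T ≈ 329.6 K

T = (P + a/V_m²)(V_m − b)/R
P + a/V_m² = 47.6 + 3.63/(0.472)² = 63.894 bar
V_m − b = 0.472 − 0.0431 = 0.42890 L/mol
T = (63.894)(0.42890)/0.08314 = 329.6 K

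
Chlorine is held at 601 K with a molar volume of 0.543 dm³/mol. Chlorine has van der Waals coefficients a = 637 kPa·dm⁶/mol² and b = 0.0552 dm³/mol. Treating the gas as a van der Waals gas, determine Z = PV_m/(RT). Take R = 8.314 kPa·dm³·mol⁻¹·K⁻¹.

P = RT/(V_m − b) − a/V_m² = (8.314)(601)/(0.543 − 0.0552) − 637/(0.543)²
  = 4996.7/0.48780 − 2160.4 = 10243 − 2160.4 = 8083 kPa
Z = PV_m/(RT) = (8083)(0.543)/((8.314)(601)) = 4389.1/4996.7 = 0.8784

Z ≈ 0.8784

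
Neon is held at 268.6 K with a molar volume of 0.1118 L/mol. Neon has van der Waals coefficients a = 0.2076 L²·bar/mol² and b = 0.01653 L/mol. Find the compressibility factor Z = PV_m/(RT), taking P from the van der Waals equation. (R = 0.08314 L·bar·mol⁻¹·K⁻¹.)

Z ≈ 1.090

P = RT/(V_m − b) − a/V_m² = (0.08314)(268.6)/(0.1118 − 0.01653) − 0.2076/(0.1118)²
  = 22.331/0.095270 − 16.609 = 234.40 − 16.609 = 217.79 bar
Z = PV_m/(RT) = (217.79)(0.1118)/((0.08314)(268.6)) = 24.349/22.331 = 1.090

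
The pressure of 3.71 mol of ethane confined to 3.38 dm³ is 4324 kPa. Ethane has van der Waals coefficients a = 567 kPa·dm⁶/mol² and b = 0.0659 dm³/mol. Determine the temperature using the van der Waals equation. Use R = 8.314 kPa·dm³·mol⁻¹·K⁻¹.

T = (P + a n²/V²)(V − nb)/(nR)
P + a n²/V² = 4324 + (567)(3.71)²/(3.38)² = 5007.1 kPa
V − nb = 3.38 − (3.71)(0.0659) = 3.1355 dm³
T = (5007.1)(3.1355)/((3.71)(8.314)) = 509.0 K

T ≈ 509.0 K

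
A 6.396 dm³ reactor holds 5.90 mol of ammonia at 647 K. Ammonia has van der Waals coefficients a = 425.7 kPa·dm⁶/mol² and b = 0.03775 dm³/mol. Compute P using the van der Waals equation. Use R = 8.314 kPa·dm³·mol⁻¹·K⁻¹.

P ≈ 4779 kPa

P = nRT/(V − nb) − a n²/V²
nRT/(V − nb) = (5.90)(8.314)(647)/(6.396 − 5.90×0.03775) = 31737/6.1733 = 5141.0 kPa
a n²/V² = (425.7)(5.90)²/(6.396)² = 362.24 kPa
P = 5141.0 − 362.24 = 4779 kPa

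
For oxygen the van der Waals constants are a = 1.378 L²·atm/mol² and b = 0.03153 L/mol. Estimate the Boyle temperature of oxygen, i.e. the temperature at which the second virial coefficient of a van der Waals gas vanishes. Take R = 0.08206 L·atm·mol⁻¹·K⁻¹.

T_B ≈ 532.6 K

For a van der Waals gas the second virial coefficient B₂ = b − a/(RT) vanishes at T_B = a/(Rb).
T_B = 1.378/(0.08206×0.03153) = 1.378/0.0025874 = 532.6 K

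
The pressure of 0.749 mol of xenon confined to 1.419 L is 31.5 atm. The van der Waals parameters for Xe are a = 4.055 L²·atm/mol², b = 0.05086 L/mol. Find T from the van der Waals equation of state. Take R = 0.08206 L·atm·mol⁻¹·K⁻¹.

T ≈ 733.1 K

T = (P + a n²/V²)(V − nb)/(nR)
P + a n²/V² = 31.5 + (4.055)(0.749)²/(1.419)² = 32.630 atm
V − nb = 1.419 − (0.749)(0.05086) = 1.3809 L
T = (32.630)(1.3809)/((0.749)(0.08206)) = 733.1 K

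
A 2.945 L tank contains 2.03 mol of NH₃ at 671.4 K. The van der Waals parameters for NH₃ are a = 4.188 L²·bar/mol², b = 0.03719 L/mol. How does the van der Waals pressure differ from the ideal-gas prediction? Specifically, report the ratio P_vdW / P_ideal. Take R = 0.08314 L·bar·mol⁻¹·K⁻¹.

Ideal: P_ideal = nRT/V = (2.03)(0.08314)(671.4)/2.945 = 38.4771 bar
vdW: P = nRT/(V − nb) − a n²/V² = 113.315/2.86950 − 17.2583/8.67303 = 39.4895 − 1.98988 = 37.4996 bar
Ratio = 37.4996/38.4771 = 0.9746

P_vdW / P_ideal ≈ 0.9746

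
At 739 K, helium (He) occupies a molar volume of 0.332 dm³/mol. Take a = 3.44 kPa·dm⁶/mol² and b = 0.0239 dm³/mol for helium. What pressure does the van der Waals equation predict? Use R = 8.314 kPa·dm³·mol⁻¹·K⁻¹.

P = RT/(V_m − b) − a/V_m²
RT/(V_m − b) = (8.314)(739)/(0.332 − 0.0239) = 6144.0/0.30810 = 19942 kPa
a/V_m² = 3.44/(0.332)² = 31.209 kPa
P = 19942 − 31.209 = 19911 kPa

P ≈ 19911 kPa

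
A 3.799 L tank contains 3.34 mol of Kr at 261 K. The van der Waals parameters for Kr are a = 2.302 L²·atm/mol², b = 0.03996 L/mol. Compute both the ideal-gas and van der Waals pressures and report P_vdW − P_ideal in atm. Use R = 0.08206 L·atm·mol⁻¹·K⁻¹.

Ideal: P_ideal = nRT/V = (3.34)(0.08206)(261)/3.799 = 18.8300 atm
vdW: P = nRT/(V − nb) − a n²/V² = 71.5350/3.66553 − 25.6802/14.4324 = 19.5156 − 1.77934 = 17.7363 atm
ΔP = 17.7363 − 18.8300 = -1.094 atm

ΔP ≈ -1.094 atm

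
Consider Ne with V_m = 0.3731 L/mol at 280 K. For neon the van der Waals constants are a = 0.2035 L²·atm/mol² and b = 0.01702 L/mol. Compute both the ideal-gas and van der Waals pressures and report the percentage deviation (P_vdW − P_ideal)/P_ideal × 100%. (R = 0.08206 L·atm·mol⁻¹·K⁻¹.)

2.41 %

Ideal: P_ideal = RT/V_m = (0.08206)(280)/0.3731 = 61.5835 atm
vdW: P = RT/(V_m − b) − a/V_m² = 22.9768/0.356080 − 0.2035/0.139204 = 64.5271 − 1.46188 = 63.0652 atm
% deviation = (63.0652 − 61.5835)/61.5835 × 100% = 2.41%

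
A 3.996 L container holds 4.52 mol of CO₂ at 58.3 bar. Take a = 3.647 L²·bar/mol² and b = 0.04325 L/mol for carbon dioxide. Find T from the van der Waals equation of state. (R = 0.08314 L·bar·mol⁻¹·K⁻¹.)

T ≈ 636.8 K

T = (P + a n²/V²)(V − nb)/(nR)
P + a n²/V² = 58.3 + (3.647)(4.52)²/(3.996)² = 62.966 bar
V − nb = 3.996 − (4.52)(0.04325) = 3.8005 L
T = (62.966)(3.8005)/((4.52)(0.08314)) = 636.8 K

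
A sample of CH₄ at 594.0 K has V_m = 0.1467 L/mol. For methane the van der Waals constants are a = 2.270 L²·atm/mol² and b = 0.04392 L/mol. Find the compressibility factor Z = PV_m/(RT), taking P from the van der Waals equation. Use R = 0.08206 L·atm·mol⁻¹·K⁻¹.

P = RT/(V_m − b) − a/V_m² = (0.08206)(594.0)/(0.1467 − 0.04392) − 2.270/(0.1467)²
  = 48.744/0.10278 − 105.48 = 474.26 − 105.48 = 368.78 atm
Z = PV_m/(RT) = (368.78)(0.1467)/((0.08206)(594.0)) = 54.100/48.744 = 1.110

Z ≈ 1.110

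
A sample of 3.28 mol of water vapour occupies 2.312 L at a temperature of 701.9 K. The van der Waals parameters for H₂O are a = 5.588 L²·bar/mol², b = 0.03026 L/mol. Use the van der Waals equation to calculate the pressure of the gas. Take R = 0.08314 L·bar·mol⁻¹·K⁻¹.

P = nRT/(V − nb) − a n²/V²
nRT/(V − nb) = (3.28)(0.08314)(701.9)/(2.312 − 3.28×0.03026) = 191.41/2.2127 = 86.505 bar
a n²/V² = (5.588)(3.28)²/(2.312)² = 11.247 bar
P = 86.505 − 11.247 = 75.26 bar

P ≈ 75.26 bar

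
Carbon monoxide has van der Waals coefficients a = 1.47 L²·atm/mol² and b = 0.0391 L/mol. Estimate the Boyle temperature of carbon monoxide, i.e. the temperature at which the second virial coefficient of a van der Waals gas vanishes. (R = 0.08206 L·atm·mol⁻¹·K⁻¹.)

For a van der Waals gas the second virial coefficient B₂ = b − a/(RT) vanishes at T_B = a/(Rb).
T_B = 1.47/(0.08206×0.0391) = 1.47/0.0032085 = 458.2 K

T_B ≈ 458.2 K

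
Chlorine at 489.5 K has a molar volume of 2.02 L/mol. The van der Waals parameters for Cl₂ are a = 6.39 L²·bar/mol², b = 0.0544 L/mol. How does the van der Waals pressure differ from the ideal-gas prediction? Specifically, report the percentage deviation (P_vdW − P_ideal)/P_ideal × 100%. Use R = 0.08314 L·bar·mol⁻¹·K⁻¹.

-5.01 %

Ideal: P_ideal = RT/V_m = (0.08314)(489.5)/2.02 = 20.1470 bar
vdW: P = RT/(V_m − b) − a/V_m² = 40.6970/1.96560 − 6.39/4.08040 = 20.7046 − 1.56602 = 19.1386 bar
% deviation = (19.1386 − 20.1470)/20.1470 × 100% = -5.01%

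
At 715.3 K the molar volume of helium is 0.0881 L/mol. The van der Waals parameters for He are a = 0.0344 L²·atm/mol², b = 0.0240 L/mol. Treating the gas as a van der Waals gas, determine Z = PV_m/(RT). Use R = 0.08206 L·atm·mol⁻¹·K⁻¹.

P = RT/(V_m − b) − a/V_m² = (0.08206)(715.3)/(0.0881 − 0.0240) − 0.0344/(0.0881)²
  = 58.698/0.064100 − 4.4321 = 915.73 − 4.4321 = 911.30 atm
Z = PV_m/(RT) = (911.30)(0.0881)/((0.08206)(715.3)) = 80.286/58.698 = 1.368

Z ≈ 1.368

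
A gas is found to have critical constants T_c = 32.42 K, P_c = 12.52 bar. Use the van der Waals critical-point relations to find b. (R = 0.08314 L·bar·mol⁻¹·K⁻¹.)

From T_c = 8a/(27Rb) and P_c = a/(27b²): b = R T_c/(8 P_c).
b = (0.08314)(32.42)/(8×12.52) = 2.6954/100.16 = 0.02691 L/mol

b ≈ 0.02691 L/mol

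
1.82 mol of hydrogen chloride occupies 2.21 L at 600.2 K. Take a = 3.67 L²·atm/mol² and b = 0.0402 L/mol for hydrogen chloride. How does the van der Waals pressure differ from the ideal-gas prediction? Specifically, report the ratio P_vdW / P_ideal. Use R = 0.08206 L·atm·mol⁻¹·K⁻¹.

P_vdW / P_ideal ≈ 0.9729

Ideal: P_ideal = nRT/V = (1.82)(0.08206)(600.2)/2.21 = 40.5608 atm
vdW: P = nRT/(V − nb) − a n²/V² = 89.6394/2.13684 − 12.1565/4.88410 = 41.9495 − 2.48899 = 39.4605 atm
Ratio = 39.4605/40.5608 = 0.9729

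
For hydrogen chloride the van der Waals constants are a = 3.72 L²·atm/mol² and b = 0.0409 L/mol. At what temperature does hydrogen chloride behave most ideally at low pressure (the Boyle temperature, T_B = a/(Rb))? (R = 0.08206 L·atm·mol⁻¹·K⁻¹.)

For a van der Waals gas the second virial coefficient B₂ = b − a/(RT) vanishes at T_B = a/(Rb).
T_B = 3.72/(0.08206×0.0409) = 3.72/0.0033563 = 1108 K

T_B ≈ 1108 K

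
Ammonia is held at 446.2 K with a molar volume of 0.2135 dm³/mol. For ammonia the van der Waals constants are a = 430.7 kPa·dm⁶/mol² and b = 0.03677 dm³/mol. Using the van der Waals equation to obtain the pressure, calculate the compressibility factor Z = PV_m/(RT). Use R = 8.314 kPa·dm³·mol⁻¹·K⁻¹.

P = RT/(V_m − b) − a/V_m² = (8.314)(446.2)/(0.2135 − 0.03677) − 430.7/(0.2135)²
  = 3709.7/0.17673 − 9448.9 = 20991 − 9448.9 = 11542 kPa
Z = PV_m/(RT) = (11542)(0.2135)/((8.314)(446.2)) = 2464.2/3709.7 = 0.6643

Z ≈ 0.6643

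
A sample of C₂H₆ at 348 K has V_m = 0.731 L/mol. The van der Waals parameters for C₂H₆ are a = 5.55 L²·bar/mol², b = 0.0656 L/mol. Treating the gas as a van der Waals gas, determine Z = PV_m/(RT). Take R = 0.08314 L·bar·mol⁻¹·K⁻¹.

P = RT/(V_m − b) − a/V_m² = (0.08314)(348)/(0.731 − 0.0656) − 5.55/(0.731)²
  = 28.933/0.66540 − 10.386 = 43.482 − 10.386 = 33.096 bar
Z = PV_m/(RT) = (33.096)(0.731)/((0.08314)(348)) = 24.193/28.933 = 0.8362

Z ≈ 0.8362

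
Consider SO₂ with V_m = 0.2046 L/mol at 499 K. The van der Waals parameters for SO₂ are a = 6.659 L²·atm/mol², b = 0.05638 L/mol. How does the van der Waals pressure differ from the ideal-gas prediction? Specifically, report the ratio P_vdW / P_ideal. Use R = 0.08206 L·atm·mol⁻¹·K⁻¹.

P_vdW / P_ideal ≈ 0.5856

Ideal: P_ideal = RT/V_m = (0.08206)(499)/0.2046 = 200.137 atm
vdW: P = RT/(V_m − b) − a/V_m² = 40.9479/0.148220 − 6.659/0.0418612 = 276.264 − 159.073 = 117.191 atm
Ratio = 117.191/200.137 = 0.5856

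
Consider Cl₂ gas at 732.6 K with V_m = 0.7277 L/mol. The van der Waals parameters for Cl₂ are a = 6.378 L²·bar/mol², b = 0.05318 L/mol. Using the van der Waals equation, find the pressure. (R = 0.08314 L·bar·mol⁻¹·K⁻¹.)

P = RT/(V_m − b) − a/V_m²
RT/(V_m − b) = (0.08314)(732.6)/(0.7277 − 0.05318) = 60.908/0.67452 = 90.298 bar
a/V_m² = 6.378/(0.7277)² = 12.044 bar
P = 90.298 − 12.044 = 78.25 bar

P ≈ 78.25 bar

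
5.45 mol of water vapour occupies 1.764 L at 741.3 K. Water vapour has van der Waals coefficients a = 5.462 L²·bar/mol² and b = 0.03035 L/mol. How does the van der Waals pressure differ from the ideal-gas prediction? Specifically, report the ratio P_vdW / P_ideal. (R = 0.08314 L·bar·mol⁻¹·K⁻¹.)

Ideal: P_ideal = nRT/V = (5.45)(0.08314)(741.3)/1.764 = 190.415 bar
vdW: P = nRT/(V − nb) − a n²/V² = 335.893/1.59859 − 162.235/3.11170 = 210.118 − 52.1371 = 157.981 bar
Ratio = 157.981/190.415 = 0.8297

P_vdW / P_ideal ≈ 0.8297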